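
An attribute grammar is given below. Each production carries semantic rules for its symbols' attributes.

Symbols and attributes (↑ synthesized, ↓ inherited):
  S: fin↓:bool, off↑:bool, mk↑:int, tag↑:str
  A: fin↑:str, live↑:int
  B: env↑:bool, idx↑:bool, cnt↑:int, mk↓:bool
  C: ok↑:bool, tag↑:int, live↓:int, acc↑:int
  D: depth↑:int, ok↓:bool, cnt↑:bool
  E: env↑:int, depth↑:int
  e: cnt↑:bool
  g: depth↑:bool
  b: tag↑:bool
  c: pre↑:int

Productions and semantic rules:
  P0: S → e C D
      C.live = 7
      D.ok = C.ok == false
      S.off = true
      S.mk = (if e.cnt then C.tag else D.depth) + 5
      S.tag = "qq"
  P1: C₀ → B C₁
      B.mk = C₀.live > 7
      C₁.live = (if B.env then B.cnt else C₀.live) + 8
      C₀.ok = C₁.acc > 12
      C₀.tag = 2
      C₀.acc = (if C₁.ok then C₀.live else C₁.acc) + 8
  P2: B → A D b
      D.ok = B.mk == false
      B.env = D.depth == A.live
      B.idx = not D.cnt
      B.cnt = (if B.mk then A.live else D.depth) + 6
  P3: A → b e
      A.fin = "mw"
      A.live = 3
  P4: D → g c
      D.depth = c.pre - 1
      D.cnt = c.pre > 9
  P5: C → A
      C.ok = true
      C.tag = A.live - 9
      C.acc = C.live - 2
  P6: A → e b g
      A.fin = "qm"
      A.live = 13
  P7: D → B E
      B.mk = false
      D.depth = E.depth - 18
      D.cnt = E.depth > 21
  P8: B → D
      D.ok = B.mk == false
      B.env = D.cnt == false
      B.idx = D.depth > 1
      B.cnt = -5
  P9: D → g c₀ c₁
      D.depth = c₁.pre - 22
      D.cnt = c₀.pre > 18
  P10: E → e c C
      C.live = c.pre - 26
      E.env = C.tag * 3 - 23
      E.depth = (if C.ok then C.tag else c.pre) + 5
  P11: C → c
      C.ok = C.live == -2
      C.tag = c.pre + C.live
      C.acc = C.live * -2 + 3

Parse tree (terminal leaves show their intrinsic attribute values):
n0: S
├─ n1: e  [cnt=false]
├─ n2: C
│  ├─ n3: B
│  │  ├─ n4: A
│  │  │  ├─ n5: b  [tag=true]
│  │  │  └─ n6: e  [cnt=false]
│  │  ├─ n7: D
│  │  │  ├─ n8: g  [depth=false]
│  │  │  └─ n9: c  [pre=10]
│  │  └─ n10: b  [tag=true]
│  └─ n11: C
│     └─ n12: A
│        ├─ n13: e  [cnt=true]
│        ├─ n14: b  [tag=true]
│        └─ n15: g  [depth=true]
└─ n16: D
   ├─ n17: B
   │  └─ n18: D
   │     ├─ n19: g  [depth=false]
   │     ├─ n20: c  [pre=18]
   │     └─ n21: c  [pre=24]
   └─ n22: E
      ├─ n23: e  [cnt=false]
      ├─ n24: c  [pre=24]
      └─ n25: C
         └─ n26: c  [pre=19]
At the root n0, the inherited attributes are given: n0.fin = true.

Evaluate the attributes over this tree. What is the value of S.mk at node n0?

1. n0.fin = true  [given at root]
2. n1.cnt = false  [terminal]
3. n2.live = 7  [7]
4. n3.mk = false  [C₀.live > 7]
5. n5.tag = true  [terminal]
6. n6.cnt = false  [terminal]
7. n4.fin = "mw"  ["mw"]
8. n4.live = 3  [3]
9. n7.ok = true  [B.mk == false]
10. n8.depth = false  [terminal]
11. n9.pre = 10  [terminal]
12. n7.depth = 9  [c.pre - 1]
13. n7.cnt = true  [c.pre > 9]
14. n10.tag = true  [terminal]
15. n3.env = false  [D.depth == A.live]
16. n3.idx = false  [not D.cnt]
17. n3.cnt = 15  [(if B.mk then A.live else D.depth) + 6]
18. n11.live = 15  [(if B.env then B.cnt else C₀.live) + 8]
19. n13.cnt = true  [terminal]
20. n14.tag = true  [terminal]
21. n15.depth = true  [terminal]
22. n12.fin = "qm"  ["qm"]
23. n12.live = 13  [13]
24. n11.ok = true  [true]
25. n11.tag = 4  [A.live - 9]
26. n11.acc = 13  [C.live - 2]
27. n2.ok = true  [C₁.acc > 12]
28. n2.tag = 2  [2]
29. n2.acc = 15  [(if C₁.ok then C₀.live else C₁.acc) + 8]
30. n16.ok = false  [C.ok == false]
31. n17.mk = false  [false]
32. n18.ok = true  [B.mk == false]
33. n19.depth = false  [terminal]
34. n20.pre = 18  [terminal]
35. n21.pre = 24  [terminal]
36. n18.depth = 2  [c₁.pre - 22]
37. n18.cnt = false  [c₀.pre > 18]
38. n17.env = true  [D.cnt == false]
39. n17.idx = true  [D.depth > 1]
40. n17.cnt = -5  [-5]
41. n23.cnt = false  [terminal]
42. n24.pre = 24  [terminal]
43. n25.live = -2  [c.pre - 26]
44. n26.pre = 19  [terminal]
45. n25.ok = true  [C.live == -2]
46. n25.tag = 17  [c.pre + C.live]
47. n25.acc = 7  [C.live * -2 + 3]
48. n22.env = 28  [C.tag * 3 - 23]
49. n22.depth = 22  [(if C.ok then C.tag else c.pre) + 5]
50. n16.depth = 4  [E.depth - 18]
51. n16.cnt = true  [E.depth > 21]
52. n0.off = true  [true]
53. n0.mk = 9  [(if e.cnt then C.tag else D.depth) + 5]
54. n0.tag = "qq"  ["qq"]

9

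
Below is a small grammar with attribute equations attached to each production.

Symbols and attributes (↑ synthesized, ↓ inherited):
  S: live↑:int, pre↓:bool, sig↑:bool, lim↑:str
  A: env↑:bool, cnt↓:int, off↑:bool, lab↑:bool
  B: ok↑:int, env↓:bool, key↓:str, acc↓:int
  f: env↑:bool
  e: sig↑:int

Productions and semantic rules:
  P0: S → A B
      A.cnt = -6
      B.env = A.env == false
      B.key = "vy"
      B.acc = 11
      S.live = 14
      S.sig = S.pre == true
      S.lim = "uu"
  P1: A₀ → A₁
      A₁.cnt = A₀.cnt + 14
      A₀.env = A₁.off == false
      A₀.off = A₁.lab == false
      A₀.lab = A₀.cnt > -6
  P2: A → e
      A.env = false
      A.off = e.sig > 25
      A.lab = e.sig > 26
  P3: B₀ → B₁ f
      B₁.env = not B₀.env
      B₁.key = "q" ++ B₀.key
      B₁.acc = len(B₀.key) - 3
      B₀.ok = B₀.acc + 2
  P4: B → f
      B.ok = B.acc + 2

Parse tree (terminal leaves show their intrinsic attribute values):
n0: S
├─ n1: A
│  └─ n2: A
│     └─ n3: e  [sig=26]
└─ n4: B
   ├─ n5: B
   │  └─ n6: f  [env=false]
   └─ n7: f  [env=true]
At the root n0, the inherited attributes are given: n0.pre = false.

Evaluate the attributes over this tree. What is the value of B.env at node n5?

1. n0.pre = false  [given at root]
2. n1.cnt = -6  [-6]
3. n2.cnt = 8  [A₀.cnt + 14]
4. n3.sig = 26  [terminal]
5. n2.env = false  [false]
6. n2.off = true  [e.sig > 25]
7. n2.lab = false  [e.sig > 26]
8. n1.env = false  [A₁.off == false]
9. n1.off = true  [A₁.lab == false]
10. n1.lab = false  [A₀.cnt > -6]
11. n4.env = true  [A.env == false]
12. n4.key = "vy"  ["vy"]
13. n4.acc = 11  [11]
14. n5.env = false  [not B₀.env]
15. n5.key = "qvy"  ["q" ++ B₀.key]
16. n5.acc = -1  [len(B₀.key) - 3]
17. n6.env = false  [terminal]
18. n5.ok = 1  [B.acc + 2]
19. n7.env = true  [terminal]
20. n4.ok = 13  [B₀.acc + 2]
21. n0.live = 14  [14]
22. n0.sig = false  [S.pre == true]
23. n0.lim = "uu"  ["uu"]

false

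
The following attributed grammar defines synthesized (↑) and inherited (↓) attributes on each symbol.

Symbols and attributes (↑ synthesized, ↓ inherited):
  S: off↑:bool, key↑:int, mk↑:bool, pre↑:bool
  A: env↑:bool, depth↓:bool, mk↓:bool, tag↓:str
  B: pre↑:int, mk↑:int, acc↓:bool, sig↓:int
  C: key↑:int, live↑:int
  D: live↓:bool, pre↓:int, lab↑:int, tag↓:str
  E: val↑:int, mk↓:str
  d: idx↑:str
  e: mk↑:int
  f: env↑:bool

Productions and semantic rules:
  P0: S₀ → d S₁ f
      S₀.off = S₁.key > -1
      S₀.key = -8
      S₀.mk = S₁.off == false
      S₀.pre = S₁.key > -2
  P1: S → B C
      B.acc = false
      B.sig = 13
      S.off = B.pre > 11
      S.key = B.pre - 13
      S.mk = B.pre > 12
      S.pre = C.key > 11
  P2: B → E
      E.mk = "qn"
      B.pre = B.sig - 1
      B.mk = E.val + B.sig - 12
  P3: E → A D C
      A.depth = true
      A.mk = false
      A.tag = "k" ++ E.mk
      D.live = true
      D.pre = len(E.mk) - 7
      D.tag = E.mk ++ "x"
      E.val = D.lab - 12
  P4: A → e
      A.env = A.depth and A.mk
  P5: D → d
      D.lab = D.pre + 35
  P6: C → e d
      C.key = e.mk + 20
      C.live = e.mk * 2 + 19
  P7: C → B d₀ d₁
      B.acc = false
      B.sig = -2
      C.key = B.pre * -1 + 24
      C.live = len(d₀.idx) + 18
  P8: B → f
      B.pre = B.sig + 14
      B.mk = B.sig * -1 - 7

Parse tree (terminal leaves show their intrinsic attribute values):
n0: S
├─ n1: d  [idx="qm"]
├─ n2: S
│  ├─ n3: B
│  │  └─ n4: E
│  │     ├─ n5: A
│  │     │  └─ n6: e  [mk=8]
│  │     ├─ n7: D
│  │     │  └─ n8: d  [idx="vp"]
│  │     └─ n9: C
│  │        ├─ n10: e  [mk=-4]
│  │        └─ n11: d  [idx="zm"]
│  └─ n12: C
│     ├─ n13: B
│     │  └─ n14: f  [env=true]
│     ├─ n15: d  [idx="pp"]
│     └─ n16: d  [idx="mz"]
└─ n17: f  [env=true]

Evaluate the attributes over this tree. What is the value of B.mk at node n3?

1. n1.idx = "qm"  [terminal]
2. n3.acc = false  [false]
3. n3.sig = 13  [13]
4. n4.mk = "qn"  ["qn"]
5. n5.depth = true  [true]
6. n5.mk = false  [false]
7. n5.tag = "kqn"  ["k" ++ E.mk]
8. n6.mk = 8  [terminal]
9. n5.env = false  [A.depth and A.mk]
10. n7.live = true  [true]
11. n7.pre = -5  [len(E.mk) - 7]
12. n7.tag = "qnx"  [E.mk ++ "x"]
13. n8.idx = "vp"  [terminal]
14. n7.lab = 30  [D.pre + 35]
15. n10.mk = -4  [terminal]
16. n11.idx = "zm"  [terminal]
17. n9.key = 16  [e.mk + 20]
18. n9.live = 11  [e.mk * 2 + 19]
19. n4.val = 18  [D.lab - 12]
20. n3.pre = 12  [B.sig - 1]
21. n3.mk = 19  [E.val + B.sig - 12]
22. n13.acc = false  [false]
23. n13.sig = -2  [-2]
24. n14.env = true  [terminal]
25. n13.pre = 12  [B.sig + 14]
26. n13.mk = -5  [B.sig * -1 - 7]
27. n15.idx = "pp"  [terminal]
28. n16.idx = "mz"  [terminal]
29. n12.key = 12  [B.pre * -1 + 24]
30. n12.live = 20  [len(d₀.idx) + 18]
31. n2.off = true  [B.pre > 11]
32. n2.key = -1  [B.pre - 13]
33. n2.mk = false  [B.pre > 12]
34. n2.pre = true  [C.key > 11]
35. n17.env = true  [terminal]
36. n0.off = false  [S₁.key > -1]
37. n0.key = -8  [-8]
38. n0.mk = false  [S₁.off == false]
39. n0.pre = true  [S₁.key > -2]

19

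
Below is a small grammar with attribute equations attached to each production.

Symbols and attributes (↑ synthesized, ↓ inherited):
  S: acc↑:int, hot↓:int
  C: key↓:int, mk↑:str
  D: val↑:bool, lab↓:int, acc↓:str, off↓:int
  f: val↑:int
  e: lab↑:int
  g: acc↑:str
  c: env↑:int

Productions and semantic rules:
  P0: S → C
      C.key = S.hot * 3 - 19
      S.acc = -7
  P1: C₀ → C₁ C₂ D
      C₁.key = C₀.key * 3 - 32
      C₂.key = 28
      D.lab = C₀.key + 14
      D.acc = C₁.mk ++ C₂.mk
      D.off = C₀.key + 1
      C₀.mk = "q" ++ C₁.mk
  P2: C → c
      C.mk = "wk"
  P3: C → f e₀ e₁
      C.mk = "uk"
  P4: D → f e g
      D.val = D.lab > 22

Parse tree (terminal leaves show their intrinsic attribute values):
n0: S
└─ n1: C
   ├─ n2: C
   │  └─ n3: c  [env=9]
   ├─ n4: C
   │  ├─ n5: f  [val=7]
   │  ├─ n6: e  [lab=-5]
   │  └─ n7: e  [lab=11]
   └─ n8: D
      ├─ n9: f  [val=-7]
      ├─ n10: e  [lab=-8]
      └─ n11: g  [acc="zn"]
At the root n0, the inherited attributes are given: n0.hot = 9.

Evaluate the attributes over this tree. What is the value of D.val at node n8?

false

1. n0.hot = 9  [given at root]
2. n1.key = 8  [S.hot * 3 - 19]
3. n2.key = -8  [C₀.key * 3 - 32]
4. n3.env = 9  [terminal]
5. n2.mk = "wk"  ["wk"]
6. n4.key = 28  [28]
7. n5.val = 7  [terminal]
8. n6.lab = -5  [terminal]
9. n7.lab = 11  [terminal]
10. n4.mk = "uk"  ["uk"]
11. n8.lab = 22  [C₀.key + 14]
12. n8.acc = "wkuk"  [C₁.mk ++ C₂.mk]
13. n8.off = 9  [C₀.key + 1]
14. n9.val = -7  [terminal]
15. n10.lab = -8  [terminal]
16. n11.acc = "zn"  [terminal]
17. n8.val = false  [D.lab > 22]
18. n1.mk = "qwk"  ["q" ++ C₁.mk]
19. n0.acc = -7  [-7]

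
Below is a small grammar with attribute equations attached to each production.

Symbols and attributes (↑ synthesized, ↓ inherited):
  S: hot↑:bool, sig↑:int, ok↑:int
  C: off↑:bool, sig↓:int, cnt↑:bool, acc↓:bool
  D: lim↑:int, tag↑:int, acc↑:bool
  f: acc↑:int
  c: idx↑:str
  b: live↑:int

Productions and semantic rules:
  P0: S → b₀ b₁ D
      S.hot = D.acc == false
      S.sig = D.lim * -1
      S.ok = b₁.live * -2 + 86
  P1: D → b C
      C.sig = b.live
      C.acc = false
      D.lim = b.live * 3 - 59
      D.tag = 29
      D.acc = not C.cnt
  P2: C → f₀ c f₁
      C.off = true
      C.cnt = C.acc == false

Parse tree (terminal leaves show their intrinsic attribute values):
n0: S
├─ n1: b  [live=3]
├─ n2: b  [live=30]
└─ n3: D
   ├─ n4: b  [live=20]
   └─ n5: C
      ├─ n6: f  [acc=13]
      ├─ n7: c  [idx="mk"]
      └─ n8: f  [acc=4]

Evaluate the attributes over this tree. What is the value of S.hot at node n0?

true

1. n1.live = 3  [terminal]
2. n2.live = 30  [terminal]
3. n4.live = 20  [terminal]
4. n5.sig = 20  [b.live]
5. n5.acc = false  [false]
6. n6.acc = 13  [terminal]
7. n7.idx = "mk"  [terminal]
8. n8.acc = 4  [terminal]
9. n5.off = true  [true]
10. n5.cnt = true  [C.acc == false]
11. n3.lim = 1  [b.live * 3 - 59]
12. n3.tag = 29  [29]
13. n3.acc = false  [not C.cnt]
14. n0.hot = true  [D.acc == false]
15. n0.sig = -1  [D.lim * -1]
16. n0.ok = 26  [b₁.live * -2 + 86]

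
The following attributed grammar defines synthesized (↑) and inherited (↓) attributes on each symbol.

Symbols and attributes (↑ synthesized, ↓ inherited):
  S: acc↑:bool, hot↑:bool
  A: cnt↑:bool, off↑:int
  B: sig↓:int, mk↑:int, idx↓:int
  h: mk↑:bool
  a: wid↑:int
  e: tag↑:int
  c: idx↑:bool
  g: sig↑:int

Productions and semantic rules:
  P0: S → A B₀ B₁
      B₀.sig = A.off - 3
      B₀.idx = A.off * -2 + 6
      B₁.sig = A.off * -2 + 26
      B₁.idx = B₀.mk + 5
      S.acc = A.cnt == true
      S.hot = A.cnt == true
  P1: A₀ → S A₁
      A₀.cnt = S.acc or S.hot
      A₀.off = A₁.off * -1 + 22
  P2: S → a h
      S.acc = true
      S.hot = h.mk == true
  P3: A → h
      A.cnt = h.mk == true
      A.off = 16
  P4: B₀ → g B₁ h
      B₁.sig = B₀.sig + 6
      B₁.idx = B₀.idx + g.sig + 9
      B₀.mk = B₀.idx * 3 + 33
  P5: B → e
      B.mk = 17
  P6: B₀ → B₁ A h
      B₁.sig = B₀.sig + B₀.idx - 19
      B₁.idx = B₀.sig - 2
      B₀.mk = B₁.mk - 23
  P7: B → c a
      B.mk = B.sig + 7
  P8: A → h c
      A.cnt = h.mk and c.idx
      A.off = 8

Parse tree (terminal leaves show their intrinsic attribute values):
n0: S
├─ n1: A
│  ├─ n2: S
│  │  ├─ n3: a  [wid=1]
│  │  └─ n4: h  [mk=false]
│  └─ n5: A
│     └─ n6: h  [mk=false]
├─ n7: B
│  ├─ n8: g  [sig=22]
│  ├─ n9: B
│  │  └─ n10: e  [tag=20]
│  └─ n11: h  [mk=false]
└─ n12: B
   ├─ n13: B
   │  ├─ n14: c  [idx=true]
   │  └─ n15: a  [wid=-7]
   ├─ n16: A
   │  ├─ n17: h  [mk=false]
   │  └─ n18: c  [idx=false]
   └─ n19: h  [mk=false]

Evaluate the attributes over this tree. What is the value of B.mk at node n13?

22

1. n3.wid = 1  [terminal]
2. n4.mk = false  [terminal]
3. n2.acc = true  [true]
4. n2.hot = false  [h.mk == true]
5. n6.mk = false  [terminal]
6. n5.cnt = false  [h.mk == true]
7. n5.off = 16  [16]
8. n1.cnt = true  [S.acc or S.hot]
9. n1.off = 6  [A₁.off * -1 + 22]
10. n7.sig = 3  [A.off - 3]
11. n7.idx = -6  [A.off * -2 + 6]
12. n8.sig = 22  [terminal]
13. n9.sig = 9  [B₀.sig + 6]
14. n9.idx = 25  [B₀.idx + g.sig + 9]
15. n10.tag = 20  [terminal]
16. n9.mk = 17  [17]
17. n11.mk = false  [terminal]
18. n7.mk = 15  [B₀.idx * 3 + 33]
19. n12.sig = 14  [A.off * -2 + 26]
20. n12.idx = 20  [B₀.mk + 5]
21. n13.sig = 15  [B₀.sig + B₀.idx - 19]
22. n13.idx = 12  [B₀.sig - 2]
23. n14.idx = true  [terminal]
24. n15.wid = -7  [terminal]
25. n13.mk = 22  [B.sig + 7]
26. n17.mk = false  [terminal]
27. n18.idx = false  [terminal]
28. n16.cnt = false  [h.mk and c.idx]
29. n16.off = 8  [8]
30. n19.mk = false  [terminal]
31. n12.mk = -1  [B₁.mk - 23]
32. n0.acc = true  [A.cnt == true]
33. n0.hot = true  [A.cnt == true]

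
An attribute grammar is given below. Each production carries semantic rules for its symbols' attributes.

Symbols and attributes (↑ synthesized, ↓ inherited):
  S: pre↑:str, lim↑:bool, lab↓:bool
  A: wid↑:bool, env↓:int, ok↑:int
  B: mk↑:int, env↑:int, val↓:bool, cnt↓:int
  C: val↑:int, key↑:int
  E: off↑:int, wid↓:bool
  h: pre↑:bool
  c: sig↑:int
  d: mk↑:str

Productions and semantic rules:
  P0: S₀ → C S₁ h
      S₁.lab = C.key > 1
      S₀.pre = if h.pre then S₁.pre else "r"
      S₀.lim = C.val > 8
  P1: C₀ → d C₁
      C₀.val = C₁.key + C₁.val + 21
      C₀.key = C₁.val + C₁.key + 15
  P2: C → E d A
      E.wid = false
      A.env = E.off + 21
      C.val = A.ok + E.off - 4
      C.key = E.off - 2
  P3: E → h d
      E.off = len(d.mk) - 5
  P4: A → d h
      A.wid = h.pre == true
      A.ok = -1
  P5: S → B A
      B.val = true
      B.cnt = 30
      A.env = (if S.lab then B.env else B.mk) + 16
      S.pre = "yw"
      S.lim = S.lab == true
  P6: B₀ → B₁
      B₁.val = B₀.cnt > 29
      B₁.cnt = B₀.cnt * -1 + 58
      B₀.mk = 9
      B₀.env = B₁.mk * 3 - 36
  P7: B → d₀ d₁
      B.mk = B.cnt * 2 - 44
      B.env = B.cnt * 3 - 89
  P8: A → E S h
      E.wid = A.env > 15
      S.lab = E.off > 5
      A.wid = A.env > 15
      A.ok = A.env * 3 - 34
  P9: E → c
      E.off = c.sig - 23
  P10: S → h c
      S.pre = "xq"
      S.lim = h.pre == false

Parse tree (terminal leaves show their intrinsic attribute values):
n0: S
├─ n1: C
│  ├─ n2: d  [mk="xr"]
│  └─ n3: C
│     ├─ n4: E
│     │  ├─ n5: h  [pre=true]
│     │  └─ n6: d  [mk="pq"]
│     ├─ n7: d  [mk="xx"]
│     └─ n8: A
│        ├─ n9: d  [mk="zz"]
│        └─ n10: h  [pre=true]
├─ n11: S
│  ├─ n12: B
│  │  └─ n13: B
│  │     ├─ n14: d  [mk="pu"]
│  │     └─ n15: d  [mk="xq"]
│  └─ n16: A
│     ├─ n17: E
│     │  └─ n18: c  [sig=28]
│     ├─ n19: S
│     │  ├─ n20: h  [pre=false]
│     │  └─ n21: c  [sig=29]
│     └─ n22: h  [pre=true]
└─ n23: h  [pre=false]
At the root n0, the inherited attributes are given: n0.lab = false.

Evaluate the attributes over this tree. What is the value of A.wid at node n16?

true

1. n0.lab = false  [given at root]
2. n2.mk = "xr"  [terminal]
3. n4.wid = false  [false]
4. n5.pre = true  [terminal]
5. n6.mk = "pq"  [terminal]
6. n4.off = -3  [len(d.mk) - 5]
7. n7.mk = "xx"  [terminal]
8. n8.env = 18  [E.off + 21]
9. n9.mk = "zz"  [terminal]
10. n10.pre = true  [terminal]
11. n8.wid = true  [h.pre == true]
12. n8.ok = -1  [-1]
13. n3.val = -8  [A.ok + E.off - 4]
14. n3.key = -5  [E.off - 2]
15. n1.val = 8  [C₁.key + C₁.val + 21]
16. n1.key = 2  [C₁.val + C₁.key + 15]
17. n11.lab = true  [C.key > 1]
18. n12.val = true  [true]
19. n12.cnt = 30  [30]
20. n13.val = true  [B₀.cnt > 29]
21. n13.cnt = 28  [B₀.cnt * -1 + 58]
22. n14.mk = "pu"  [terminal]
23. n15.mk = "xq"  [terminal]
24. n13.mk = 12  [B.cnt * 2 - 44]
25. n13.env = -5  [B.cnt * 3 - 89]
26. n12.mk = 9  [9]
27. n12.env = 0  [B₁.mk * 3 - 36]
28. n16.env = 16  [(if S.lab then B.env else B.mk) + 16]
29. n17.wid = true  [A.env > 15]
30. n18.sig = 28  [terminal]
31. n17.off = 5  [c.sig - 23]
32. n19.lab = false  [E.off > 5]
33. n20.pre = false  [terminal]
34. n21.sig = 29  [terminal]
35. n19.pre = "xq"  ["xq"]
36. n19.lim = true  [h.pre == false]
37. n22.pre = true  [terminal]
38. n16.wid = true  [A.env > 15]
39. n16.ok = 14  [A.env * 3 - 34]
40. n11.pre = "yw"  ["yw"]
41. n11.lim = true  [S.lab == true]
42. n23.pre = false  [terminal]
43. n0.pre = "r"  [if h.pre then S₁.pre else "r"]
44. n0.lim = false  [C.val > 8]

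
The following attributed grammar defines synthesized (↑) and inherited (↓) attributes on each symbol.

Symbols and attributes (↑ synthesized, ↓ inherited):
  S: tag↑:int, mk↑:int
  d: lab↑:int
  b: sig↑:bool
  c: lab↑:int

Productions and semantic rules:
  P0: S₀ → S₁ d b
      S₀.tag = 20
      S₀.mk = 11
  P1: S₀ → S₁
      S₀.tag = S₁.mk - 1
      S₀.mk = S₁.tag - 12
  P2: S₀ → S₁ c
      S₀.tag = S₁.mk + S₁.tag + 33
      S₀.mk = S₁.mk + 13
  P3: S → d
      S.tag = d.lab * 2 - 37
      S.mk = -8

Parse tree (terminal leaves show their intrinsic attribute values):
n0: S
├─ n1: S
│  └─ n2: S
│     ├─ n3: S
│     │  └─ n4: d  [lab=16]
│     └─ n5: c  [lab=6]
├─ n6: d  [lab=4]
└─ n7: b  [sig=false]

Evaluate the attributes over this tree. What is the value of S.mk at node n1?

1. n4.lab = 16  [terminal]
2. n3.tag = -5  [d.lab * 2 - 37]
3. n3.mk = -8  [-8]
4. n5.lab = 6  [terminal]
5. n2.tag = 20  [S₁.mk + S₁.tag + 33]
6. n2.mk = 5  [S₁.mk + 13]
7. n1.tag = 4  [S₁.mk - 1]
8. n1.mk = 8  [S₁.tag - 12]
9. n6.lab = 4  [terminal]
10. n7.sig = false  [terminal]
11. n0.tag = 20  [20]
12. n0.mk = 11  [11]

8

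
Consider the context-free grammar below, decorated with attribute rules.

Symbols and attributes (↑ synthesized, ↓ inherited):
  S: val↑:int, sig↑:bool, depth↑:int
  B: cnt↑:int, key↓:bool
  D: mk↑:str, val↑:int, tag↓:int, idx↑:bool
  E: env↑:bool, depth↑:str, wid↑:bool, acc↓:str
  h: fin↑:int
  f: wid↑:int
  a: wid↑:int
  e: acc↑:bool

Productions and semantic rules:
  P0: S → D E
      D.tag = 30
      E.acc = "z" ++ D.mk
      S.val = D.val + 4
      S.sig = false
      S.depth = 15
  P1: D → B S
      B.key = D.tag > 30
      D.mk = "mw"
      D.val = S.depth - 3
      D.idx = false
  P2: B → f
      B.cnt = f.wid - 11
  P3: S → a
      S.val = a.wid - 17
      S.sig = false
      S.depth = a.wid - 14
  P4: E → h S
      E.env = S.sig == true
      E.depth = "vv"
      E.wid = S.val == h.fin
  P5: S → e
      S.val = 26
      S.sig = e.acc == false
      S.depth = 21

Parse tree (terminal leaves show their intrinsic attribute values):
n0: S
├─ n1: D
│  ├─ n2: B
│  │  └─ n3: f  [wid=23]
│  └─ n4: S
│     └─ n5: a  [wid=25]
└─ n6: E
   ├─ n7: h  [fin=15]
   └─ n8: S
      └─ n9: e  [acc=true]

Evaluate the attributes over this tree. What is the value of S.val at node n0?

12

1. n1.tag = 30  [30]
2. n2.key = false  [D.tag > 30]
3. n3.wid = 23  [terminal]
4. n2.cnt = 12  [f.wid - 11]
5. n5.wid = 25  [terminal]
6. n4.val = 8  [a.wid - 17]
7. n4.sig = false  [false]
8. n4.depth = 11  [a.wid - 14]
9. n1.mk = "mw"  ["mw"]
10. n1.val = 8  [S.depth - 3]
11. n1.idx = false  [false]
12. n6.acc = "zmw"  ["z" ++ D.mk]
13. n7.fin = 15  [terminal]
14. n9.acc = true  [terminal]
15. n8.val = 26  [26]
16. n8.sig = false  [e.acc == false]
17. n8.depth = 21  [21]
18. n6.env = false  [S.sig == true]
19. n6.depth = "vv"  ["vv"]
20. n6.wid = false  [S.val == h.fin]
21. n0.val = 12  [D.val + 4]
22. n0.sig = false  [false]
23. n0.depth = 15  [15]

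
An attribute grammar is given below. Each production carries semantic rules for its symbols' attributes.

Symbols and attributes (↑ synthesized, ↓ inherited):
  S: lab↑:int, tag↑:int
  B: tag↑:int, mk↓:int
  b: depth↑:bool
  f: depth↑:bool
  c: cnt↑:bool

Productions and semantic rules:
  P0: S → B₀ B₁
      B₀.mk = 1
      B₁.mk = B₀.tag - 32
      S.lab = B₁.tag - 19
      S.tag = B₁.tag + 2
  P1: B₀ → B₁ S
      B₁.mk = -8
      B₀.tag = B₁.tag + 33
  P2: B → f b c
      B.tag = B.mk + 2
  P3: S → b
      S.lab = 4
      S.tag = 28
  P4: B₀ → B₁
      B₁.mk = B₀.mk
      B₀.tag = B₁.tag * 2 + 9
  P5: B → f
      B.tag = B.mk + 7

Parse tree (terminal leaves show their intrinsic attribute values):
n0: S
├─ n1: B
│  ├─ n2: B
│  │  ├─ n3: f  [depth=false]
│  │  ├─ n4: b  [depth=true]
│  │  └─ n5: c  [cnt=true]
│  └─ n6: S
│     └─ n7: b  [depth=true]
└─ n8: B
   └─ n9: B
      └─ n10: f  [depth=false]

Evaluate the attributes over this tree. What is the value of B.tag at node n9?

2

1. n1.mk = 1  [1]
2. n2.mk = -8  [-8]
3. n3.depth = false  [terminal]
4. n4.depth = true  [terminal]
5. n5.cnt = true  [terminal]
6. n2.tag = -6  [B.mk + 2]
7. n7.depth = true  [terminal]
8. n6.lab = 4  [4]
9. n6.tag = 28  [28]
10. n1.tag = 27  [B₁.tag + 33]
11. n8.mk = -5  [B₀.tag - 32]
12. n9.mk = -5  [B₀.mk]
13. n10.depth = false  [terminal]
14. n9.tag = 2  [B.mk + 7]
15. n8.tag = 13  [B₁.tag * 2 + 9]
16. n0.lab = -6  [B₁.tag - 19]
17. n0.tag = 15  [B₁.tag + 2]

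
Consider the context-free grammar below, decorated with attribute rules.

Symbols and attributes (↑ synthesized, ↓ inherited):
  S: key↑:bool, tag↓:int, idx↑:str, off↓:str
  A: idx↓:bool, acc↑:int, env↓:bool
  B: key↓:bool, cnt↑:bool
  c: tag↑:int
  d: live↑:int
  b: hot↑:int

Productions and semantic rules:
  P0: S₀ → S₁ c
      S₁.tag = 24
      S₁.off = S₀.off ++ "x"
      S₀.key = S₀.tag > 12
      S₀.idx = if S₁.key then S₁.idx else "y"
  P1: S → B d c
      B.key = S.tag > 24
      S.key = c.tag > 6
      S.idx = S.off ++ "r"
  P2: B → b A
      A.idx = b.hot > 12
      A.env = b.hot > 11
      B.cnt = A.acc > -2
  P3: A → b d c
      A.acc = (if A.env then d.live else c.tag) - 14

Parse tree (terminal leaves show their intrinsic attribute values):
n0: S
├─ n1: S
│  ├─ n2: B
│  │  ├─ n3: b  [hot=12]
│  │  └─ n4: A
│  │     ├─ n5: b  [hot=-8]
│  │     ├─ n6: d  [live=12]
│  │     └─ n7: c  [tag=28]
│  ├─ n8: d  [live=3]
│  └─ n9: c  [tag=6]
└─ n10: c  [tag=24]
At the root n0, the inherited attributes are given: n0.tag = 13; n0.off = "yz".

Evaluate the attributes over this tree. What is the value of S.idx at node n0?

"y"

1. n0.tag = 13  [given at root]
2. n0.off = "yz"  [given at root]
3. n1.tag = 24  [24]
4. n1.off = "yzx"  [S₀.off ++ "x"]
5. n2.key = false  [S.tag > 24]
6. n3.hot = 12  [terminal]
7. n4.idx = false  [b.hot > 12]
8. n4.env = true  [b.hot > 11]
9. n5.hot = -8  [terminal]
10. n6.live = 12  [terminal]
11. n7.tag = 28  [terminal]
12. n4.acc = -2  [(if A.env then d.live else c.tag) - 14]
13. n2.cnt = false  [A.acc > -2]
14. n8.live = 3  [terminal]
15. n9.tag = 6  [terminal]
16. n1.key = false  [c.tag > 6]
17. n1.idx = "yzxr"  [S.off ++ "r"]
18. n10.tag = 24  [terminal]
19. n0.key = true  [S₀.tag > 12]
20. n0.idx = "y"  [if S₁.key then S₁.idx else "y"]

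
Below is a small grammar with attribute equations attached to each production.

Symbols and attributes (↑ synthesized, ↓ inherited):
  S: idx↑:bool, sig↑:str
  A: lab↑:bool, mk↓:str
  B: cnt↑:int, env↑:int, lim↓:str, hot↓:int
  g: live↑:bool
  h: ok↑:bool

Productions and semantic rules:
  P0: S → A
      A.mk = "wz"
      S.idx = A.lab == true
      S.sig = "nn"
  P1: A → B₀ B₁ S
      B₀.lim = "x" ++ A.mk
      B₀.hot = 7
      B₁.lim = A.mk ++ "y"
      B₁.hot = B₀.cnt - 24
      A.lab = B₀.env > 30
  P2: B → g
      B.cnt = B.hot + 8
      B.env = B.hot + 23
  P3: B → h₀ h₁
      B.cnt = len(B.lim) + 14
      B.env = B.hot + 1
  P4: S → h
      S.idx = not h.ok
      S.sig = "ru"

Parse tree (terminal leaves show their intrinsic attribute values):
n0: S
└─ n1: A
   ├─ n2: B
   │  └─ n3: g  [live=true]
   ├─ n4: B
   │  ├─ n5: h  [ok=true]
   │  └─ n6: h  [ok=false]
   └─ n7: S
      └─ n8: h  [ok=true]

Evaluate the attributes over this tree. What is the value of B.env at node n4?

-8

1. n1.mk = "wz"  ["wz"]
2. n2.lim = "xwz"  ["x" ++ A.mk]
3. n2.hot = 7  [7]
4. n3.live = true  [terminal]
5. n2.cnt = 15  [B.hot + 8]
6. n2.env = 30  [B.hot + 23]
7. n4.lim = "wzy"  [A.mk ++ "y"]
8. n4.hot = -9  [B₀.cnt - 24]
9. n5.ok = true  [terminal]
10. n6.ok = false  [terminal]
11. n4.cnt = 17  [len(B.lim) + 14]
12. n4.env = -8  [B.hot + 1]
13. n8.ok = true  [terminal]
14. n7.idx = false  [not h.ok]
15. n7.sig = "ru"  ["ru"]
16. n1.lab = false  [B₀.env > 30]
17. n0.idx = false  [A.lab == true]
18. n0.sig = "nn"  ["nn"]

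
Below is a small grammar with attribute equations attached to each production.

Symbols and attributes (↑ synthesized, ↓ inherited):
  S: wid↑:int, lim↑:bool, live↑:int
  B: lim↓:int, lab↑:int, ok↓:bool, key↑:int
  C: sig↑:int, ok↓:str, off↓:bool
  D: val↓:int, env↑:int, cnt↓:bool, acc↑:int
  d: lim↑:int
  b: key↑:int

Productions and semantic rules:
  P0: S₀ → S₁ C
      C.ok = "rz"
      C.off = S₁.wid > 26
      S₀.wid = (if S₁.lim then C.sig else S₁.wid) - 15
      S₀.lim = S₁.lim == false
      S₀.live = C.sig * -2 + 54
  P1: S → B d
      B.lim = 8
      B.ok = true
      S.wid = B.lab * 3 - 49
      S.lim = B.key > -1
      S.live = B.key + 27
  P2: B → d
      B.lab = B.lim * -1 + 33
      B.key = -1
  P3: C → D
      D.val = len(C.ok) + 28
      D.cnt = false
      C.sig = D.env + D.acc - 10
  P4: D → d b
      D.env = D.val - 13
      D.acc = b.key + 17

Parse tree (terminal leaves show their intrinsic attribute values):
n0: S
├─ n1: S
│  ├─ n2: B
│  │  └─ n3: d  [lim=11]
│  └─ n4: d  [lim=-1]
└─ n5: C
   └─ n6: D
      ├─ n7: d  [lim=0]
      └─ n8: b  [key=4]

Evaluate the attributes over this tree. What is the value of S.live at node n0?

1. n2.lim = 8  [8]
2. n2.ok = true  [true]
3. n3.lim = 11  [terminal]
4. n2.lab = 25  [B.lim * -1 + 33]
5. n2.key = -1  [-1]
6. n4.lim = -1  [terminal]
7. n1.wid = 26  [B.lab * 3 - 49]
8. n1.lim = false  [B.key > -1]
9. n1.live = 26  [B.key + 27]
10. n5.ok = "rz"  ["rz"]
11. n5.off = false  [S₁.wid > 26]
12. n6.val = 30  [len(C.ok) + 28]
13. n6.cnt = false  [false]
14. n7.lim = 0  [terminal]
15. n8.key = 4  [terminal]
16. n6.env = 17  [D.val - 13]
17. n6.acc = 21  [b.key + 17]
18. n5.sig = 28  [D.env + D.acc - 10]
19. n0.wid = 11  [(if S₁.lim then C.sig else S₁.wid) - 15]
20. n0.lim = true  [S₁.lim == false]
21. n0.live = -2  [C.sig * -2 + 54]

-2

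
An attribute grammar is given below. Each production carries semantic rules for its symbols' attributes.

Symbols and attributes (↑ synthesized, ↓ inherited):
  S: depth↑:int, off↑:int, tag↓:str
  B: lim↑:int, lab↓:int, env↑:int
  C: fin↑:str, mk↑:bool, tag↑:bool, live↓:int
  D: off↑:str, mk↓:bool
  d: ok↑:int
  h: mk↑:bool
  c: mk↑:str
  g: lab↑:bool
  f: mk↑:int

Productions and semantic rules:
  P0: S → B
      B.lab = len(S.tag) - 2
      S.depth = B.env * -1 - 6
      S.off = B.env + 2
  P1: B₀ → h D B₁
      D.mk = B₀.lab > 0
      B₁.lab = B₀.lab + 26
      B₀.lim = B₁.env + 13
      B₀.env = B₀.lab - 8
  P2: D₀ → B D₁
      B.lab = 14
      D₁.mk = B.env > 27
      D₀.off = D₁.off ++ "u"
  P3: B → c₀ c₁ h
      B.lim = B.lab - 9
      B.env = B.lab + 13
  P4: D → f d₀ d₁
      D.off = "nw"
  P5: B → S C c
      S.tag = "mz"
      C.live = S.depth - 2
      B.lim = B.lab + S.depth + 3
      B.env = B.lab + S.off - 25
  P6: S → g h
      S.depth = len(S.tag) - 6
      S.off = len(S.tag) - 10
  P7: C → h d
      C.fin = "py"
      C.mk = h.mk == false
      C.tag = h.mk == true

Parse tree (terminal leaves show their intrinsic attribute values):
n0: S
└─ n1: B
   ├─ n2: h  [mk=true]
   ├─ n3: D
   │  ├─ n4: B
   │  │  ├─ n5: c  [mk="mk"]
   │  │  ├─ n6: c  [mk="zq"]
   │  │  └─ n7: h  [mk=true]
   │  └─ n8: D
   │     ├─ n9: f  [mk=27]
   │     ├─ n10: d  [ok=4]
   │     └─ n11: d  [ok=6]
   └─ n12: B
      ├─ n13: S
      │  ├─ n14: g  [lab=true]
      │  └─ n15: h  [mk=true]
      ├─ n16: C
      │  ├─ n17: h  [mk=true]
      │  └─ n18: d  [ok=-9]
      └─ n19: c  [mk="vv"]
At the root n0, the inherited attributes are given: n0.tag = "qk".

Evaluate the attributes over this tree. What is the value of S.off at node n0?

-6

1. n0.tag = "qk"  [given at root]
2. n1.lab = 0  [len(S.tag) - 2]
3. n2.mk = true  [terminal]
4. n3.mk = false  [B₀.lab > 0]
5. n4.lab = 14  [14]
6. n5.mk = "mk"  [terminal]
7. n6.mk = "zq"  [terminal]
8. n7.mk = true  [terminal]
9. n4.lim = 5  [B.lab - 9]
10. n4.env = 27  [B.lab + 13]
11. n8.mk = false  [B.env > 27]
12. n9.mk = 27  [terminal]
13. n10.ok = 4  [terminal]
14. n11.ok = 6  [terminal]
15. n8.off = "nw"  ["nw"]
16. n3.off = "nwu"  [D₁.off ++ "u"]
17. n12.lab = 26  [B₀.lab + 26]
18. n13.tag = "mz"  ["mz"]
19. n14.lab = true  [terminal]
20. n15.mk = true  [terminal]
21. n13.depth = -4  [len(S.tag) - 6]
22. n13.off = -8  [len(S.tag) - 10]
23. n16.live = -6  [S.depth - 2]
24. n17.mk = true  [terminal]
25. n18.ok = -9  [terminal]
26. n16.fin = "py"  ["py"]
27. n16.mk = false  [h.mk == false]
28. n16.tag = true  [h.mk == true]
29. n19.mk = "vv"  [terminal]
30. n12.lim = 25  [B.lab + S.depth + 3]
31. n12.env = -7  [B.lab + S.off - 25]
32. n1.lim = 6  [B₁.env + 13]
33. n1.env = -8  [B₀.lab - 8]
34. n0.depth = 2  [B.env * -1 - 6]
35. n0.off = -6  [B.env + 2]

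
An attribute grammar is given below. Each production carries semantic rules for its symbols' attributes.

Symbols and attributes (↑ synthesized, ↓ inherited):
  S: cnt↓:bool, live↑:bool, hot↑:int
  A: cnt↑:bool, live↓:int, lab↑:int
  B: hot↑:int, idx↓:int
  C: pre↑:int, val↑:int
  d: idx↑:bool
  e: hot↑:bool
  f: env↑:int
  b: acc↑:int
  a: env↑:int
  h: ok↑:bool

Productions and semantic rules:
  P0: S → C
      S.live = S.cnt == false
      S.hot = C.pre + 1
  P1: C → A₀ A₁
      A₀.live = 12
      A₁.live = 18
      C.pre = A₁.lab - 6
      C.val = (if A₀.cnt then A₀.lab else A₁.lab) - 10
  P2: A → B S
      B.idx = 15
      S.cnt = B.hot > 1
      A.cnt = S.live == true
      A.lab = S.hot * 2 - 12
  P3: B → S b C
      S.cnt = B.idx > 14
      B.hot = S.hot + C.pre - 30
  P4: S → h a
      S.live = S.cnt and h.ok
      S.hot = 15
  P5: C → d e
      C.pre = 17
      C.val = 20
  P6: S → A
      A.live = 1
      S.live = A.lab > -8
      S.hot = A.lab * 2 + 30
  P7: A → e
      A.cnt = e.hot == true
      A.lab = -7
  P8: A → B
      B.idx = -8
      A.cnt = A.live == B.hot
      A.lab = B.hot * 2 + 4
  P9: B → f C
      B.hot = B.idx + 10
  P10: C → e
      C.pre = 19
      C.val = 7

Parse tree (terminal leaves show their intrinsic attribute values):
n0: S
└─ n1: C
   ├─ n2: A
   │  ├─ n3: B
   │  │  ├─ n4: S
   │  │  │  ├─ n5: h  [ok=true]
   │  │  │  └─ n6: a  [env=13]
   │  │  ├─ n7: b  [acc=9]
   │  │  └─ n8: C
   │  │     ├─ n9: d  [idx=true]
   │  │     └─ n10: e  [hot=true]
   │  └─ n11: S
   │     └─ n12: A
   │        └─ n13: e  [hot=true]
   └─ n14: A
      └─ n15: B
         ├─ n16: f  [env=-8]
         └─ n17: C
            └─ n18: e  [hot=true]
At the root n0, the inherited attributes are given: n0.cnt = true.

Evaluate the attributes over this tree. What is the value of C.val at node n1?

10

1. n0.cnt = true  [given at root]
2. n2.live = 12  [12]
3. n3.idx = 15  [15]
4. n4.cnt = true  [B.idx > 14]
5. n5.ok = true  [terminal]
6. n6.env = 13  [terminal]
7. n4.live = true  [S.cnt and h.ok]
8. n4.hot = 15  [15]
9. n7.acc = 9  [terminal]
10. n9.idx = true  [terminal]
11. n10.hot = true  [terminal]
12. n8.pre = 17  [17]
13. n8.val = 20  [20]
14. n3.hot = 2  [S.hot + C.pre - 30]
15. n11.cnt = true  [B.hot > 1]
16. n12.live = 1  [1]
17. n13.hot = true  [terminal]
18. n12.cnt = true  [e.hot == true]
19. n12.lab = -7  [-7]
20. n11.live = true  [A.lab > -8]
21. n11.hot = 16  [A.lab * 2 + 30]
22. n2.cnt = true  [S.live == true]
23. n2.lab = 20  [S.hot * 2 - 12]
24. n14.live = 18  [18]
25. n15.idx = -8  [-8]
26. n16.env = -8  [terminal]
27. n18.hot = true  [terminal]
28. n17.pre = 19  [19]
29. n17.val = 7  [7]
30. n15.hot = 2  [B.idx + 10]
31. n14.cnt = false  [A.live == B.hot]
32. n14.lab = 8  [B.hot * 2 + 4]
33. n1.pre = 2  [A₁.lab - 6]
34. n1.val = 10  [(if A₀.cnt then A₀.lab else A₁.lab) - 10]
35. n0.live = false  [S.cnt == false]
36. n0.hot = 3  [C.pre + 1]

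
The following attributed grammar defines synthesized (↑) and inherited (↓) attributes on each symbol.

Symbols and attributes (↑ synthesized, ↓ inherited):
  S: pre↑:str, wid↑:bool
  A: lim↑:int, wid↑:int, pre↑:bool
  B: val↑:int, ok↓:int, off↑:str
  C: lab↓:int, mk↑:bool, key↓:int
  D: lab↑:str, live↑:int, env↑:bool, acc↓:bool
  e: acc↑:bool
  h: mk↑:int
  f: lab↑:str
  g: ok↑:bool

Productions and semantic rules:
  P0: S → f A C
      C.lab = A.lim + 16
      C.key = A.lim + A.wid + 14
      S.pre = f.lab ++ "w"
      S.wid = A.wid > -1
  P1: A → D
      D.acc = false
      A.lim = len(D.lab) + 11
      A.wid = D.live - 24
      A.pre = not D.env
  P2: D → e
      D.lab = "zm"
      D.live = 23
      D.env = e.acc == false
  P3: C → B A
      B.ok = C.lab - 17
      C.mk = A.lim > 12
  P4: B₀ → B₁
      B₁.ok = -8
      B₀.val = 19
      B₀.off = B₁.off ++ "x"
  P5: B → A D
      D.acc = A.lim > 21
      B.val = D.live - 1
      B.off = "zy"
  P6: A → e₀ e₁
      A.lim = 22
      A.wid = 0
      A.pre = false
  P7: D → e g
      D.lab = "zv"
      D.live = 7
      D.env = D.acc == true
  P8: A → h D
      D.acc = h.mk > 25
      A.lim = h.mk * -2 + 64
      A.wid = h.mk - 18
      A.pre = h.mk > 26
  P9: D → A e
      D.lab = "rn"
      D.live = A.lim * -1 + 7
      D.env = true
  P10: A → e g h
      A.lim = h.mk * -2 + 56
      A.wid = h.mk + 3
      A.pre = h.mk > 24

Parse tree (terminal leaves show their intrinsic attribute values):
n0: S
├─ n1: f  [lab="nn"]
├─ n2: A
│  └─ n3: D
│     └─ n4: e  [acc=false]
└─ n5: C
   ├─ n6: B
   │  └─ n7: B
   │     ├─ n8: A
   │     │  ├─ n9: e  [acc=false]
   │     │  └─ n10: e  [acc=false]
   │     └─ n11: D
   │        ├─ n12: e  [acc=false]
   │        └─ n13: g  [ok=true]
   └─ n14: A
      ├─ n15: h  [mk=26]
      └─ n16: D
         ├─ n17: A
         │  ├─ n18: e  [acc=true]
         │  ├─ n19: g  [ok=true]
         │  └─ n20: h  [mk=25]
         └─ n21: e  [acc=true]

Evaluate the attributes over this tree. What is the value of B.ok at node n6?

1. n1.lab = "nn"  [terminal]
2. n3.acc = false  [false]
3. n4.acc = false  [terminal]
4. n3.lab = "zm"  ["zm"]
5. n3.live = 23  [23]
6. n3.env = true  [e.acc == false]
7. n2.lim = 13  [len(D.lab) + 11]
8. n2.wid = -1  [D.live - 24]
9. n2.pre = false  [not D.env]
10. n5.lab = 29  [A.lim + 16]
11. n5.key = 26  [A.lim + A.wid + 14]
12. n6.ok = 12  [C.lab - 17]
13. n7.ok = -8  [-8]
14. n9.acc = false  [terminal]
15. n10.acc = false  [terminal]
16. n8.lim = 22  [22]
17. n8.wid = 0  [0]
18. n8.pre = false  [false]
19. n11.acc = true  [A.lim > 21]
20. n12.acc = false  [terminal]
21. n13.ok = true  [terminal]
22. n11.lab = "zv"  ["zv"]
23. n11.live = 7  [7]
24. n11.env = true  [D.acc == true]
25. n7.val = 6  [D.live - 1]
26. n7.off = "zy"  ["zy"]
27. n6.val = 19  [19]
28. n6.off = "zyx"  [B₁.off ++ "x"]
29. n15.mk = 26  [terminal]
30. n16.acc = true  [h.mk > 25]
31. n18.acc = true  [terminal]
32. n19.ok = true  [terminal]
33. n20.mk = 25  [terminal]
34. n17.lim = 6  [h.mk * -2 + 56]
35. n17.wid = 28  [h.mk + 3]
36. n17.pre = true  [h.mk > 24]
37. n21.acc = true  [terminal]
38. n16.lab = "rn"  ["rn"]
39. n16.live = 1  [A.lim * -1 + 7]
40. n16.env = true  [true]
41. n14.lim = 12  [h.mk * -2 + 64]
42. n14.wid = 8  [h.mk - 18]
43. n14.pre = false  [h.mk > 26]
44. n5.mk = false  [A.lim > 12]
45. n0.pre = "nnw"  [f.lab ++ "w"]
46. n0.wid = false  [A.wid > -1]

12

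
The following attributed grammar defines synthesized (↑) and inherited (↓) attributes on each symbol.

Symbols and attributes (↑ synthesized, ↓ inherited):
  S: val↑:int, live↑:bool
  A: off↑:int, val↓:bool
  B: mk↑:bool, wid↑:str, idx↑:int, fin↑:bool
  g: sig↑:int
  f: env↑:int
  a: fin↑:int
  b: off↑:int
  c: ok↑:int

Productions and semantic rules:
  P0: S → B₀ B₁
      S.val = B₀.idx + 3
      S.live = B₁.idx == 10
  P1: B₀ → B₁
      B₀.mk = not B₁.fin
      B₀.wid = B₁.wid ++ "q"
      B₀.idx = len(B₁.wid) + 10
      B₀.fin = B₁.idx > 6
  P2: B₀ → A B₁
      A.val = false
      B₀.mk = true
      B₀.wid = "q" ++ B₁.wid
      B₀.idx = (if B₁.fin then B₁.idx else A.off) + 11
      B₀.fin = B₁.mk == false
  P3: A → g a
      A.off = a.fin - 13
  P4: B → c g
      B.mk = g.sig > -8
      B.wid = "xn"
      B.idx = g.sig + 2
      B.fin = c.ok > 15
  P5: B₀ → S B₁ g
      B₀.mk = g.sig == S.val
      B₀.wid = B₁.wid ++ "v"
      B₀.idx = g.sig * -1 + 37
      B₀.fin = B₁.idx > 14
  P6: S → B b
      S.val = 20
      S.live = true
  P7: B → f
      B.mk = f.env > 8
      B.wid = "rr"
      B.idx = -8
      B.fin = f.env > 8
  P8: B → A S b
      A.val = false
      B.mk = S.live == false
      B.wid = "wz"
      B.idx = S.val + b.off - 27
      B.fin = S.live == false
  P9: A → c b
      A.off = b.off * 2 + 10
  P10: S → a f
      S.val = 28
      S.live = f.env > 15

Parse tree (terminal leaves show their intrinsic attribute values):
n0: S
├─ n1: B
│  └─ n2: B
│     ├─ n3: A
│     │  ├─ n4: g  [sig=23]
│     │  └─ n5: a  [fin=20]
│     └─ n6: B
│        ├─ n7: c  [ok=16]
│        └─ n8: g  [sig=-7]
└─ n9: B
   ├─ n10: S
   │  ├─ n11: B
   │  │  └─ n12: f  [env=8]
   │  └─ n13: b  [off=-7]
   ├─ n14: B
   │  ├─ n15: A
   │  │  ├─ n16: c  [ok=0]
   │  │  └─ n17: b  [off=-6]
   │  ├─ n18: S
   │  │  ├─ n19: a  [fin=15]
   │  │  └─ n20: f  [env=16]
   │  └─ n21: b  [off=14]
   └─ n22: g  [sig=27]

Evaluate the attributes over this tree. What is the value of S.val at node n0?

1. n3.val = false  [false]
2. n4.sig = 23  [terminal]
3. n5.fin = 20  [terminal]
4. n3.off = 7  [a.fin - 13]
5. n7.ok = 16  [terminal]
6. n8.sig = -7  [terminal]
7. n6.mk = true  [g.sig > -8]
8. n6.wid = "xn"  ["xn"]
9. n6.idx = -5  [g.sig + 2]
10. n6.fin = true  [c.ok > 15]
11. n2.mk = true  [true]
12. n2.wid = "qxn"  ["q" ++ B₁.wid]
13. n2.idx = 6  [(if B₁.fin then B₁.idx else A.off) + 11]
14. n2.fin = false  [B₁.mk == false]
15. n1.mk = true  [not B₁.fin]
16. n1.wid = "qxnq"  [B₁.wid ++ "q"]
17. n1.idx = 13  [len(B₁.wid) + 10]
18. n1.fin = false  [B₁.idx > 6]
19. n12.env = 8  [terminal]
20. n11.mk = false  [f.env > 8]
21. n11.wid = "rr"  ["rr"]
22. n11.idx = -8  [-8]
23. n11.fin = false  [f.env > 8]
24. n13.off = -7  [terminal]
25. n10.val = 20  [20]
26. n10.live = true  [true]
27. n15.val = false  [false]
28. n16.ok = 0  [terminal]
29. n17.off = -6  [terminal]
30. n15.off = -2  [b.off * 2 + 10]
31. n19.fin = 15  [terminal]
32. n20.env = 16  [terminal]
33. n18.val = 28  [28]
34. n18.live = true  [f.env > 15]
35. n21.off = 14  [terminal]
36. n14.mk = false  [S.live == false]
37. n14.wid = "wz"  ["wz"]
38. n14.idx = 15  [S.val + b.off - 27]
39. n14.fin = false  [S.live == false]
40. n22.sig = 27  [terminal]
41. n9.mk = false  [g.sig == S.val]
42. n9.wid = "wzv"  [B₁.wid ++ "v"]
43. n9.idx = 10  [g.sig * -1 + 37]
44. n9.fin = true  [B₁.idx > 14]
45. n0.val = 16  [B₀.idx + 3]
46. n0.live = true  [B₁.idx == 10]

16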